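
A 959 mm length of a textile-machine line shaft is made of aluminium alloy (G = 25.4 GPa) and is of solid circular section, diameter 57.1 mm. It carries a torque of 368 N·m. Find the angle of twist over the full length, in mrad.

J = πd⁴/32 = π(0.0571)⁴/32 = 1.044×10^-6 m⁴.
θ = T·L/(G·J) = 368.0 × 0.959 / (25.4×10⁹ × 1.044×10^-6) = 0.01331 rad.

13.3 mrad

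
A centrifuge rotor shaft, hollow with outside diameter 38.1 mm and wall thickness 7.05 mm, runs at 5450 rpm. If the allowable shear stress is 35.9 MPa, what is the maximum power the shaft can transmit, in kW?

J = π(d_o⁴ − d_i⁴)/32 = π(0.0381⁴ − 0.0240⁴)/32 = 1.743×10^-7 m⁴.
T_max = τ_allow·J/r = 3.59×10^7 × 1.743×10^-7 / 0.0191 = 328.5 N·m.
ω = 2π·5450/60 = 570.7 rad/s, so P_max = T_max·ω = 1.875×10^5 W.

187 kW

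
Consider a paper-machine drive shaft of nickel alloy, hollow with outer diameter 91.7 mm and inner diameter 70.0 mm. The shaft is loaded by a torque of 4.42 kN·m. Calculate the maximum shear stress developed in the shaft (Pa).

J = π(d_o⁴ − d_i⁴)/32 = π(0.0917⁴ − 0.0700⁴)/32 = 4.585×10^-6 m⁴.
τ_max = T·r/J = 4420 × 0.0459 / 4.585×10^-6 = 4.420×10^7 Pa.

4.42e7 Pa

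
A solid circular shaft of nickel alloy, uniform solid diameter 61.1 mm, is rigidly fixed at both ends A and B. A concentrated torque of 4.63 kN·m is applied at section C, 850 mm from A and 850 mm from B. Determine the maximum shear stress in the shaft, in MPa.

51.7 MPa

With uniform GJ and both ends fixed, compatibility θ_AC = θ_CB gives T_A·a = T_B·b, together with T_A + T_B = T₀.
T_A = T₀·b/(a+b) = 4630·850/1700 = 2315 N·m; T_B = 2315 N·m.
τ in each portion: τ_AC = 5.17×10^7 Pa, τ_CB = 5.17×10^7 Pa; maximum is in AC.
τ_max = T_AC·r/J = 2315·0.0306/1.37×10^-6 = 5.169×10^7 Pa.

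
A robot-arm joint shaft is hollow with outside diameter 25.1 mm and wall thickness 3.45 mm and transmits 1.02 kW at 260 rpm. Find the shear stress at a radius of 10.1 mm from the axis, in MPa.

13.4 MPa

ω = 2π·260/60 = 27.23 rad/s, so T = P/ω = 1.02×10³ / 27.23 = 37.46 N·m.
J = π(d_o⁴ − d_i⁴)/32 = π(0.0251⁴ − 0.0182⁴)/32 = 2.820×10^-8 m⁴.
Shear stress varies linearly with radius: τ = T·r/J = 37.46 × 0.0101 / 2.820×10^-8 = 1.342×10^7 Pa.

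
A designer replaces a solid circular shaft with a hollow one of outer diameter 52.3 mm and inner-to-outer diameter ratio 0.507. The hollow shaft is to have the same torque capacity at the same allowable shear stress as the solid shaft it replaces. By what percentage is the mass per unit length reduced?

22.2 %

Equal τ_max and T ⇒ the solid shaft needs d_s³ = d_o³(1−k⁴), so d_s = 52.3·(1−0.507⁴)^(1/3) = 51.12 mm.
Area ratio A_h/A_s = d_o²(1−k²)/d_s² = (1−k²)/(1−k⁴)^(2/3) = 0.7776.
Mass saving = 1 − 0.7776 = 22.2 %.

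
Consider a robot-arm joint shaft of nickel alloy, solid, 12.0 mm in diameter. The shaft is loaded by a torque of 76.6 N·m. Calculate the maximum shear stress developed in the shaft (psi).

J = πd⁴/32 = π(0.0120)⁴/32 = 2.036×10^-9 m⁴.
τ_max = T·r/J = 76.60 × 0.00600 / 2.036×10^-9 = 2.258×10^8 Pa.

32700 psi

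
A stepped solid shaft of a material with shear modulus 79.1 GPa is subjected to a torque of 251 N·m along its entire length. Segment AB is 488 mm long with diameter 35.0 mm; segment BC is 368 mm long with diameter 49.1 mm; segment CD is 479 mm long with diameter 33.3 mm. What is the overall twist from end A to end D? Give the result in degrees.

J_AB = π(0.0350)⁴/32 = 1.47×10^-7 m⁴; J_BC = π(0.0491)⁴/32 = 5.71×10^-7 m⁴; J_CD = π(0.0333)⁴/32 = 1.21×10^-7 m⁴.
θ = (T/G)·Σ L_i/J_i = (251.0/79.1×10⁹)·(0.488/1.47×10^-7 + 0.368/5.71×10^-7 + 0.479/1.21×10^-7) = 0.02515 rad.

1.44°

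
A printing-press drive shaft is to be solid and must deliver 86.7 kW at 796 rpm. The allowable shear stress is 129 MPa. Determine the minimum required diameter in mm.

ω = 2π·796/60 = 83.36 rad/s, so T = P/ω = 86.7×10³ / 83.36 = 1040 N·m.
For a solid shaft τ_max = 16T/(πd³), so d = (16T/(π τ_allow))^(1/3) = (16·1040/(π·1.29×10^8))^(1/3) = 0.03450 m.

34.5 mm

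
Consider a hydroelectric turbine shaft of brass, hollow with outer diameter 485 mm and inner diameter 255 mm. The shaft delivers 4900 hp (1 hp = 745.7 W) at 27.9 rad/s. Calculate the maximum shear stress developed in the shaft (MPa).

6.33 MPa

ω = 27.9 rad/s, so T = P/ω = 4900×745.7 / 27.90 = 131000 N·m.
J = π(d_o⁴ − d_i⁴)/32 = π(0.485⁴ − 0.255⁴)/32 = 5.017×10^-3 m⁴.
τ_max = T·r/J = 131000 × 0.242 / 5.017×10^-3 = 6.330×10^6 Pa.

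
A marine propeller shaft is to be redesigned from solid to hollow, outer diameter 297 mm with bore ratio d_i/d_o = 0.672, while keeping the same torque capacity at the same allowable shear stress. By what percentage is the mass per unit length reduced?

36.2 %

Equal τ_max and T ⇒ the solid shaft needs d_s³ = d_o³(1−k⁴), so d_s = 297·(1−0.672⁴)^(1/3) = 275.3 mm.
Area ratio A_h/A_s = d_o²(1−k²)/d_s² = (1−k²)/(1−k⁴)^(2/3) = 0.6385.
Mass saving = 1 − 0.6385 = 36.2 %.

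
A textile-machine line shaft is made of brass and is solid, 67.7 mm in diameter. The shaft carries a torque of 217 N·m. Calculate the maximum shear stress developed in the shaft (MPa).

3.56 MPa

J = πd⁴/32 = π(0.0677)⁴/32 = 2.062×10^-6 m⁴.
τ_max = T·r/J = 217.0 × 0.0338 / 2.062×10^-6 = 3.562×10^6 Pa.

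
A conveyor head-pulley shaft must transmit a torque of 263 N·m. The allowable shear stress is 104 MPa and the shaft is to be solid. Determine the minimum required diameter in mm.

For a solid shaft τ_max = 16T/(πd³), so d = (16T/(π τ_allow))^(1/3) = (16·263.0/(π·1.04×10^8))^(1/3) = 0.02344 m.

23.4 mm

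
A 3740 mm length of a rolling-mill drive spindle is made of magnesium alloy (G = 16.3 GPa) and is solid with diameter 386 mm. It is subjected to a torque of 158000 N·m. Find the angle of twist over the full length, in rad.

0.0166 rad

J = πd⁴/32 = π(0.386)⁴/32 = 2.179×10^-3 m⁴.
θ = T·L/(G·J) = 158000 × 3.74 / (16.3×10⁹ × 2.179×10^-3) = 0.01663 rad.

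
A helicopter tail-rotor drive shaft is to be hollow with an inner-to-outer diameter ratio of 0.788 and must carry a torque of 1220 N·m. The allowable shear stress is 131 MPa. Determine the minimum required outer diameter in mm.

For a hollow shaft with d_i/d_o = 0.788: τ_max = 16T/(π d_o³ (1−k⁴)), so d_o = [16T/(π τ_allow (1−k⁴))]^(1/3) = [16·1220/(π·1.31×10^8·0.6144)]^(1/3) = 0.04258 m.

42.6 mm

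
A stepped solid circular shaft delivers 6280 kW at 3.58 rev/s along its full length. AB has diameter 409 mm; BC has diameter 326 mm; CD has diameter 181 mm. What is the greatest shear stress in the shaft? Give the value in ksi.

ω = 2π·3.58 = 22.49 rad/s, so T = P/ω = 6280×10³ / 22.49 = 279200 N·m.
Under the same torque, τ_max = 16T/(πd³) is largest where d is smallest — segment CD (d = 181 mm).
τ_max = 16·279200/(π·(0.181)³) = 2.398×10^8 Pa.

34.8 ksi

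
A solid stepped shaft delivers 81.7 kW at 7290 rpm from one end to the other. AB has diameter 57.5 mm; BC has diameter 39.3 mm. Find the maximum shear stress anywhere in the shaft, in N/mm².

8.98 N/mm²

ω = 2π·7290/60 = 763.4 rad/s, so T = P/ω = 81.7×10³ / 763.4 = 107.0 N·m.
Under the same torque, τ_max = 16T/(πd³) is largest where d is smallest — segment BC (d = 39.3 mm).
τ_max = 16·107.0/(π·(0.0393)³) = 8.980×10^6 Pa.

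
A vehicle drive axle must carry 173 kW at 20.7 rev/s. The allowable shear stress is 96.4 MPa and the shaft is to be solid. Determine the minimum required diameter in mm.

41.3 mm

ω = 2π·20.7 = 130.1 rad/s, so T = P/ω = 173×10³ / 130.1 = 1330 N·m.
For a solid shaft τ_max = 16T/(πd³), so d = (16T/(π τ_allow))^(1/3) = (16·1330/(π·9.64×10^7))^(1/3) = 0.04127 m.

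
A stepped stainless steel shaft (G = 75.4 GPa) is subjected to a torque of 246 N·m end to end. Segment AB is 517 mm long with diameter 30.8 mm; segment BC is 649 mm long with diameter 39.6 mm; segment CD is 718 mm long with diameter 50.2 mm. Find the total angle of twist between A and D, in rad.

J_AB = π(0.0308)⁴/32 = 8.83×10^-8 m⁴; J_BC = π(0.0396)⁴/32 = 2.41×10^-7 m⁴; J_CD = π(0.0502)⁴/32 = 6.23×10^-7 m⁴.
θ = (T/G)·Σ L_i/J_i = (246.0/75.4×10⁹)·(0.517/8.83×10^-8 + 0.649/2.41×10^-7 + 0.718/6.23×10^-7) = 0.03162 rad.

0.0316 rad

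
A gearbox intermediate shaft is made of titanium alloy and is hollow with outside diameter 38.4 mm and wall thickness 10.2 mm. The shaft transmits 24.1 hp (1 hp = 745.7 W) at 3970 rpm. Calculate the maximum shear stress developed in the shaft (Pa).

ω = 2π·3970/60 = 415.7 rad/s, so T = P/ω = 24.1×745.7 / 415.7 = 43.23 N·m.
J = π(d_o⁴ − d_i⁴)/32 = π(0.0384⁴ − 0.0180⁴)/32 = 2.032×10^-7 m⁴.
τ_max = T·r/J = 43.23 × 0.0192 / 2.032×10^-7 = 4.085×10^6 Pa.

4.09e6 Pa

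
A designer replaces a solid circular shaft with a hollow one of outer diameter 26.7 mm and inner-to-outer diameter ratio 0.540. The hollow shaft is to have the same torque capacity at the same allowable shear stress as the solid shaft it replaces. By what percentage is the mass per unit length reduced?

24.8 %

Equal τ_max and T ⇒ the solid shaft needs d_s³ = d_o³(1−k⁴), so d_s = 26.7·(1−0.540⁴)^(1/3) = 25.92 mm.
Area ratio A_h/A_s = d_o²(1−k²)/d_s² = (1−k²)/(1−k⁴)^(2/3) = 0.7516.
Mass saving = 1 − 0.7516 = 24.8 %.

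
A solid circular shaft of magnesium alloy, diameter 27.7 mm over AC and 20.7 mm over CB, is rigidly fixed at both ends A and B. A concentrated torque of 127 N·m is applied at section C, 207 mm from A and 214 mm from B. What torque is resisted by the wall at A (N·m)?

97.6 N·m

Compatibility: T_A·a/J_AC = T_B·b/J_CB with T_A + T_B = T₀.
J_AC = 5.78×10^-8 m⁴, J_CB = 1.80×10^-8 m⁴, so T_A = T₀·(J_AC/a)/((J_AC/a)+(J_CB/b)) = 97.57 N·m, T_B = 29.43 N·m.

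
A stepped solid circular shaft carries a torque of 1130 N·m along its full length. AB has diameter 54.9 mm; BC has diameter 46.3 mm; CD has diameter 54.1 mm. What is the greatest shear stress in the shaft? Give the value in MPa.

58.0 MPa

Under the same torque, τ_max = 16T/(πd³) is largest where d is smallest — segment BC (d = 46.3 mm).
τ_max = 16·1130/(π·(0.0463)³) = 5.798×10^7 Pa.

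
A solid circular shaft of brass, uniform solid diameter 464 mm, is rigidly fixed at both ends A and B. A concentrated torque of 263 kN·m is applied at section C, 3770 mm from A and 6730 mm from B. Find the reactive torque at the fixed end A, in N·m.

169000 N·m

With uniform GJ and both ends fixed, compatibility θ_AC = θ_CB gives T_A·a = T_B·b, together with T_A + T_B = T₀.
T_A = T₀·b/(a+b) = 263000·6730/10500 = 168600 N·m; T_B = 94430 N·m.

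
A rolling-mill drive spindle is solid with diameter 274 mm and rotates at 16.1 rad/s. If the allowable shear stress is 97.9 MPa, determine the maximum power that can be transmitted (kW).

J = πd⁴/32 = π(0.274)⁴/32 = 5.534×10^-4 m⁴.
T_max = τ_allow·J/r = 9.79×10^7 × 5.534×10^-4 / 0.137 = 395400 N·m.
ω = 16.1 rad/s, so P_max = T_max·ω = 6.366×10^6 W.

6370 kW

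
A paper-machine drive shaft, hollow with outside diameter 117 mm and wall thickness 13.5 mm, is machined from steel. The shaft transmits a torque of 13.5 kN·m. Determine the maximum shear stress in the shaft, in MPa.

66.1 MPa

J = π(d_o⁴ − d_i⁴)/32 = π(0.117⁴ − 0.0900⁴)/32 = 1.196×10^-5 m⁴.
τ_max = T·r/J = 13500 × 0.0585 / 1.196×10^-5 = 6.606×10^7 Pa.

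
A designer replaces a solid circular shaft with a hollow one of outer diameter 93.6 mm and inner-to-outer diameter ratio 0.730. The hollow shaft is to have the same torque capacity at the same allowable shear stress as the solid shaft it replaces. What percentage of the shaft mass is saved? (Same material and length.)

41.6 %

Equal τ_max and T ⇒ the solid shaft needs d_s³ = d_o³(1−k⁴), so d_s = 93.6·(1−0.730⁴)^(1/3) = 83.74 mm.
Area ratio A_h/A_s = d_o²(1−k²)/d_s² = (1−k²)/(1−k⁴)^(2/3) = 0.5836.
Mass saving = 1 − 0.5836 = 41.6 %.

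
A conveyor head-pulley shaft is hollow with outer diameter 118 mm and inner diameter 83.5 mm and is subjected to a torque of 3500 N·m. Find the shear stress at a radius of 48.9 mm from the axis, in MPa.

12.0 MPa

J = π(d_o⁴ − d_i⁴)/32 = π(0.118⁴ − 0.0835⁴)/32 = 1.426×10^-5 m⁴.
Shear stress varies linearly with radius: τ = T·r/J = 3500 × 0.0489 / 1.426×10^-5 = 1.200×10^7 Pa.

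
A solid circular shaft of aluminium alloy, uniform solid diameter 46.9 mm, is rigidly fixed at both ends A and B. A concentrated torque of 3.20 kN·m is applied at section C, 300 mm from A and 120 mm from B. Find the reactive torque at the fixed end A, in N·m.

With uniform GJ and both ends fixed, compatibility θ_AC = θ_CB gives T_A·a = T_B·b, together with T_A + T_B = T₀.
T_A = T₀·b/(a+b) = 3200·120/420.0 = 914.3 N·m; T_B = 2286 N·m.

914 N·m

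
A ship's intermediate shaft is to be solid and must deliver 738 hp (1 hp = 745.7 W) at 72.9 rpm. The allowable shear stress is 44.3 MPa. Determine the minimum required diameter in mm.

202 mm

ω = 2π·72.9/60 = 7.634 rad/s, so T = P/ω = 738×745.7 / 7.634 = 72090 N·m.
For a solid shaft τ_max = 16T/(πd³), so d = (16T/(π τ_allow))^(1/3) = (16·72090/(π·4.43×10^7))^(1/3) = 0.2024 m.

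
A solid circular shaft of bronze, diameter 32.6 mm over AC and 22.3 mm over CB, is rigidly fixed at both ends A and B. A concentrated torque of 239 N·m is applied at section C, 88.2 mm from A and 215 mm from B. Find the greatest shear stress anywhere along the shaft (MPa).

Compatibility: T_A·a/J_AC = T_B·b/J_CB with T_A + T_B = T₀.
J_AC = 1.11×10^-7 m⁴, J_CB = 2.43×10^-8 m⁴, so T_A = T₀·(J_AC/a)/((J_AC/a)+(J_CB/b)) = 219.3 N·m, T_B = 19.70 N·m.
τ in each portion: τ_AC = 3.22×10^7 Pa, τ_CB = 9.05×10^6 Pa; maximum is in AC.
τ_max = T_AC·r/J = 219.3·0.0163/1.11×10^-7 = 3.224×10^7 Pa.

32.2 MPa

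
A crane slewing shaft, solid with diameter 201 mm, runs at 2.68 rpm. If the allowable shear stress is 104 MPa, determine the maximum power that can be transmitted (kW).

J = πd⁴/32 = π(0.201)⁴/32 = 1.602×10^-4 m⁴.
T_max = τ_allow·J/r = 1.04×10^8 × 1.602×10^-4 / 0.101 = 165800 N·m.
ω = 2π·2.68/60 = 0.2806 rad/s, so P_max = T_max·ω = 4.654×10^4 W.

46.5 kW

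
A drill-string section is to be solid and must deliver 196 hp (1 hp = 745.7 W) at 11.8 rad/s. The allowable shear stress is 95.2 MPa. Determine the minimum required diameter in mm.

87.2 mm

ω = 11.8 rad/s, so T = P/ω = 196×745.7 / 11.80 = 12390 N·m.
For a solid shaft τ_max = 16T/(πd³), so d = (16T/(π τ_allow))^(1/3) = (16·12390/(π·9.52×10^7))^(1/3) = 0.08718 m.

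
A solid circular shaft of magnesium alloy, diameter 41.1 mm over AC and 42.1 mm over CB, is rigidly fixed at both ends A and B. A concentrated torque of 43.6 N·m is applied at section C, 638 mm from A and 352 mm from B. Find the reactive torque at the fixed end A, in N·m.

14.6 N·m

Compatibility: T_A·a/J_AC = T_B·b/J_CB with T_A + T_B = T₀.
J_AC = 2.80×10^-7 m⁴, J_CB = 3.08×10^-7 m⁴, so T_A = T₀·(J_AC/a)/((J_AC/a)+(J_CB/b)) = 14.56 N·m, T_B = 29.04 N·m.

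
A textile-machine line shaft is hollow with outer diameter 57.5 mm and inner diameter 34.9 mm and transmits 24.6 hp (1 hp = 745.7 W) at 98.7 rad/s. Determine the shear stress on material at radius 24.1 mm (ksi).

0.700 ksi

ω = 98.7 rad/s, so T = P/ω = 24.6×745.7 / 98.70 = 185.9 N·m.
J = π(d_o⁴ − d_i⁴)/32 = π(0.0575⁴ − 0.0349⁴)/32 = 9.275×10^-7 m⁴.
Shear stress varies linearly with radius: τ = T·r/J = 185.9 × 0.0241 / 9.275×10^-7 = 4.829×10^6 Pa.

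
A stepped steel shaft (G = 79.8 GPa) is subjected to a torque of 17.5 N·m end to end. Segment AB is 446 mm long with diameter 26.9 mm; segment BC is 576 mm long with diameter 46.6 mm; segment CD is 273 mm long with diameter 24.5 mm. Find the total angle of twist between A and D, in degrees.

J_AB = π(0.0269)⁴/32 = 5.14×10^-8 m⁴; J_BC = π(0.0466)⁴/32 = 4.63×10^-7 m⁴; J_CD = π(0.0245)⁴/32 = 3.54×10^-8 m⁴.
θ = (T/G)·Σ L_i/J_i = (17.50/79.8×10⁹)·(0.446/5.14×10^-8 + 0.576/4.63×10^-7 + 0.273/3.54×10^-8) = 3.868×10^-3 rad.

0.222°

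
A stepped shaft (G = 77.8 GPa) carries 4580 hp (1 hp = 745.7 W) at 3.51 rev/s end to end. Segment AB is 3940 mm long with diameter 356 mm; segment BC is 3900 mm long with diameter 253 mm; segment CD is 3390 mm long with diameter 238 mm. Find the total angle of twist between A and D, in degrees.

ω = 2π·3.51 = 22.05 rad/s, so T = P/ω = 4580×745.7 / 22.05 = 154900 N·m.
J_AB = π(0.356)⁴/32 = 1.58×10^-3 m⁴; J_BC = π(0.253)⁴/32 = 4.02×10^-4 m⁴; J_CD = π(0.238)⁴/32 = 3.15×10^-4 m⁴.
θ = (T/G)·Σ L_i/J_i = (154900/77.8×10⁹)·(3.94/1.58×10^-3 + 3.90/4.02×10^-4 + 3.39/3.15×10^-4) = 0.04569 rad.

2.62°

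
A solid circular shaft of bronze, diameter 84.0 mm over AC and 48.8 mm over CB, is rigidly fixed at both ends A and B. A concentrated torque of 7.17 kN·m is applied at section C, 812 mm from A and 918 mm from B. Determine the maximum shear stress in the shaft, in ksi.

8.12 ksi

Compatibility: T_A·a/J_AC = T_B·b/J_CB with T_A + T_B = T₀.
J_AC = 4.89×10^-6 m⁴, J_CB = 5.57×10^-7 m⁴, so T_A = T₀·(J_AC/a)/((J_AC/a)+(J_CB/b)) = 6514 N·m, T_B = 656.3 N·m.
τ in each portion: τ_AC = 5.60×10^7 Pa, τ_CB = 2.88×10^7 Pa; maximum is in AC.
τ_max = T_AC·r/J = 6514·0.0420/4.89×10^-6 = 5.597×10^7 Pa.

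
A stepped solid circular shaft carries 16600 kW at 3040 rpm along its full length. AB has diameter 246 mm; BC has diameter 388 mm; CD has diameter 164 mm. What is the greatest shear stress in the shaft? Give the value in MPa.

60.2 MPa

ω = 2π·3040/60 = 318.3 rad/s, so T = P/ω = 16600×10³ / 318.3 = 52140 N·m.
Under the same torque, τ_max = 16T/(πd³) is largest where d is smallest — segment CD (d = 164 mm).
τ_max = 16·52140/(π·(0.164)³) = 6.021×10^7 Pa.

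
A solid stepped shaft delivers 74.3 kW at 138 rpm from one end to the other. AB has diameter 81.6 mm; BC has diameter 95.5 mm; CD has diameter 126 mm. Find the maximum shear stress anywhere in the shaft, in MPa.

48.2 MPa

ω = 2π·138/60 = 14.45 rad/s, so T = P/ω = 74.3×10³ / 14.45 = 5141 N·m.
Under the same torque, τ_max = 16T/(πd³) is largest where d is smallest — segment AB (d = 81.6 mm).
τ_max = 16·5141/(π·(0.0816)³) = 4.819×10^7 Pa.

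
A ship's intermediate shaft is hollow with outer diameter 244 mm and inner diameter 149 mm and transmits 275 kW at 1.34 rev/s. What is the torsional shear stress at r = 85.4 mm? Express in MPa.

9.31 MPa

ω = 2π·1.34 = 8.419 rad/s, so T = P/ω = 275×10³ / 8.419 = 32660 N·m.
J = π(d_o⁴ − d_i⁴)/32 = π(0.244⁴ − 0.149⁴)/32 = 2.996×10^-4 m⁴.
Shear stress varies linearly with radius: τ = T·r/J = 32660 × 0.0854 / 2.996×10^-4 = 9.310×10^6 Pa.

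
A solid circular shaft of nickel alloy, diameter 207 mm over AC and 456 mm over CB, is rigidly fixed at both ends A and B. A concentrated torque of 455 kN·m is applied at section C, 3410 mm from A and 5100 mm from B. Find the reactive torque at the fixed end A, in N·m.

27200 N·m

Compatibility: T_A·a/J_AC = T_B·b/J_CB with T_A + T_B = T₀.
J_AC = 1.80×10^-4 m⁴, J_CB = 4.24×10^-3 m⁴, so T_A = T₀·(J_AC/a)/((J_AC/a)+(J_CB/b)) = 27170 N·m, T_B = 427800 N·m.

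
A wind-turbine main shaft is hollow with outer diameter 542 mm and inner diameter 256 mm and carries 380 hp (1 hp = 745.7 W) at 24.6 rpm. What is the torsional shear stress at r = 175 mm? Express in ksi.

ω = 2π·24.6/60 = 2.576 rad/s, so T = P/ω = 380×745.7 / 2.576 = 110000 N·m.
J = π(d_o⁴ − d_i⁴)/32 = π(0.542⁴ − 0.256⁴)/32 = 8.051×10^-3 m⁴.
Shear stress varies linearly with radius: τ = T·r/J = 110000 × 0.175 / 8.051×10^-3 = 2.391×10^6 Pa.

0.347 ksi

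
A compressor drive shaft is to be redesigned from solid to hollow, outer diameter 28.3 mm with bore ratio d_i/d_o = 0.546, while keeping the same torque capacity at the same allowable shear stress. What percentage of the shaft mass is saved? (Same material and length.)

Equal τ_max and T ⇒ the solid shaft needs d_s³ = d_o³(1−k⁴), so d_s = 28.3·(1−0.546⁴)^(1/3) = 27.44 mm.
Area ratio A_h/A_s = d_o²(1−k²)/d_s² = (1−k²)/(1−k⁴)^(2/3) = 0.7468.
Mass saving = 1 − 0.7468 = 25.3 %.

25.3 %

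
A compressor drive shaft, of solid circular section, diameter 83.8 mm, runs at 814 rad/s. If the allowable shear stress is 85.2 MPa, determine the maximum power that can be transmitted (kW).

8010 kW

J = πd⁴/32 = π(0.0838)⁴/32 = 4.841×10^-6 m⁴.
T_max = τ_allow·J/r = 8.52×10^7 × 4.841×10^-6 / 0.0419 = 9845 N·m.
ω = 814 rad/s, so P_max = T_max·ω = 8.014×10^6 W.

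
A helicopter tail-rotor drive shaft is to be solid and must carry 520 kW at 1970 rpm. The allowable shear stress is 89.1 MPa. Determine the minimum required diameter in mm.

ω = 2π·1970/60 = 206.3 rad/s, so T = P/ω = 520×10³ / 206.3 = 2521 N·m.
For a solid shaft τ_max = 16T/(πd³), so d = (16T/(π τ_allow))^(1/3) = (16·2521/(π·8.91×10^7))^(1/3) = 0.05242 m.

52.4 mm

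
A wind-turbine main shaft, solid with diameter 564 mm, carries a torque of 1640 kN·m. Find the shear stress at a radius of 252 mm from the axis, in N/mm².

41.6 N/mm²

J = πd⁴/32 = π(0.564)⁴/32 = 9.934×10^-3 m⁴.
Shear stress varies linearly with radius: τ = T·r/J = 1.640e6 × 0.252 / 9.934×10^-3 = 4.160×10^7 Pa.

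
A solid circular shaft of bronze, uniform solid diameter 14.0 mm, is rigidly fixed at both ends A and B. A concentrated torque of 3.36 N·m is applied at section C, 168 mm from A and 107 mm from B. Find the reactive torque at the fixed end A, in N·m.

1.31 N·m

With uniform GJ and both ends fixed, compatibility θ_AC = θ_CB gives T_A·a = T_B·b, together with T_A + T_B = T₀.
T_A = T₀·b/(a+b) = 3.360·107/275.0 = 1.307 N·m; T_B = 2.053 N·m.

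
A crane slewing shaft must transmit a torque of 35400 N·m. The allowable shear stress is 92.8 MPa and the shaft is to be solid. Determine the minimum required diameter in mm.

125 mm

For a solid shaft τ_max = 16T/(πd³), so d = (16T/(π τ_allow))^(1/3) = (16·35400/(π·9.28×10^7))^(1/3) = 0.1248 m.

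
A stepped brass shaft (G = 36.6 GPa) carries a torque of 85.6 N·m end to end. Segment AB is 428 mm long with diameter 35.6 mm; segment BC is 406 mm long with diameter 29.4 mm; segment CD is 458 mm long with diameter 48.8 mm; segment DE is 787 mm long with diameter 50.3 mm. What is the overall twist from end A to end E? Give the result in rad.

J_AB = π(0.0356)⁴/32 = 1.58×10^-7 m⁴; J_BC = π(0.0294)⁴/32 = 7.33×10^-8 m⁴; J_CD = π(0.0488)⁴/32 = 5.57×10^-7 m⁴; J_DE = π(0.0503)⁴/32 = 6.28×10^-7 m⁴.
θ = (T/G)·Σ L_i/J_i = (85.60/36.6×10⁹)·(0.428/1.58×10^-7 + 0.406/7.33×10^-8 + 0.458/5.57×10^-7 + 0.787/6.28×10^-7) = 0.02415 rad.

0.0241 rad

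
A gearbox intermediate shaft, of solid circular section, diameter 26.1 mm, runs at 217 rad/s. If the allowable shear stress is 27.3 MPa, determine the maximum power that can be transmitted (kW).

J = πd⁴/32 = π(0.0261)⁴/32 = 4.556×10^-8 m⁴.
T_max = τ_allow·J/r = 2.73×10^7 × 4.556×10^-8 / 0.0131 = 95.30 N·m.
ω = 217 rad/s, so P_max = T_max·ω = 2.068×10^4 W.

20.7 kW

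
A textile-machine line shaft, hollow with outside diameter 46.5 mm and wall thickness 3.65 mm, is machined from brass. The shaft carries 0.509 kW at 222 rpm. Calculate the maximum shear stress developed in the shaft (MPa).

ω = 2π·222/60 = 23.25 rad/s, so T = P/ω = 0.509×10³ / 23.25 = 21.89 N·m.
J = π(d_o⁴ − d_i⁴)/32 = π(0.0465⁴ − 0.0392⁴)/32 = 2.272×10^-7 m⁴.
τ_max = T·r/J = 21.89 × 0.0232 / 2.272×10^-7 = 2.241×10^6 Pa.

2.24 MPa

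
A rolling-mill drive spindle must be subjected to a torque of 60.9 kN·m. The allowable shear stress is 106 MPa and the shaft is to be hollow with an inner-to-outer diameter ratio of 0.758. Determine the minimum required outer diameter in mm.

163 mm

For a hollow shaft with d_i/d_o = 0.758: τ_max = 16T/(π d_o³ (1−k⁴)), so d_o = [16T/(π τ_allow (1−k⁴))]^(1/3) = [16·60900/(π·1.06×10^8·0.6699)]^(1/3) = 0.1635 m.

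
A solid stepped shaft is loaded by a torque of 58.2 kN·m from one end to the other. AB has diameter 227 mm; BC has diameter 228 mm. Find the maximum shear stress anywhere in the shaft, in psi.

Under the same torque, τ_max = 16T/(πd³) is largest where d is smallest — segment AB (d = 227 mm).
τ_max = 16·58200/(π·(0.227)³) = 2.534×10^7 Pa.

3680 psi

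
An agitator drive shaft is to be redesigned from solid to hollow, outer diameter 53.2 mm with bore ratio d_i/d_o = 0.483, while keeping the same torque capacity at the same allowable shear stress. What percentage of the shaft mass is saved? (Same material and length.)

Equal τ_max and T ⇒ the solid shaft needs d_s³ = d_o³(1−k⁴), so d_s = 53.2·(1−0.483⁴)^(1/3) = 52.22 mm.
Area ratio A_h/A_s = d_o²(1−k²)/d_s² = (1−k²)/(1−k⁴)^(2/3) = 0.7959.
Mass saving = 1 − 0.7959 = 20.4 %.

20.4 %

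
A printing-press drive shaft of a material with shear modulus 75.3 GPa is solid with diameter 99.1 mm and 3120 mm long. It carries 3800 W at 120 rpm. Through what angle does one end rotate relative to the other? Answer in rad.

0.00132 rad

ω = 2π·120/60 = 12.57 rad/s, so T = P/ω = 3800 / 12.57 = 302.4 N·m.
J = πd⁴/32 = π(0.0991)⁴/32 = 9.469×10^-6 m⁴.
θ = T·L/(G·J) = 302.4 × 3.12 / (75.3×10⁹ × 9.469×10^-6) = 1.323×10^-3 rad.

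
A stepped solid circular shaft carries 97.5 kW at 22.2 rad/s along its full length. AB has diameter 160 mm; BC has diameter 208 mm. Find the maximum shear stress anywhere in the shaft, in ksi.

ω = 22.2 rad/s, so T = P/ω = 97.5×10³ / 22.20 = 4392 N·m.
Under the same torque, τ_max = 16T/(πd³) is largest where d is smallest — segment AB (d = 160 mm).
τ_max = 16·4392/(π·(0.160)³) = 5.461×10^6 Pa.

0.792 ksi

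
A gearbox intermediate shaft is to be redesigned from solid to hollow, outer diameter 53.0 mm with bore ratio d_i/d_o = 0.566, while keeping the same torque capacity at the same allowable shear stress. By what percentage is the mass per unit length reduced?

Equal τ_max and T ⇒ the solid shaft needs d_s³ = d_o³(1−k⁴), so d_s = 53.0·(1−0.566⁴)^(1/3) = 51.12 mm.
Area ratio A_h/A_s = d_o²(1−k²)/d_s² = (1−k²)/(1−k⁴)^(2/3) = 0.7305.
Mass saving = 1 − 0.7305 = 26.9 %.

26.9 %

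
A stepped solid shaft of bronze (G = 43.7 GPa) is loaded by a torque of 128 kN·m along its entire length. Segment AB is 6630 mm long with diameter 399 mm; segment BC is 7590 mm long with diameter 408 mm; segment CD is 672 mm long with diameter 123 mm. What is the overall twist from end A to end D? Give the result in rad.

0.104 rad

J_AB = π(0.399)⁴/32 = 2.49×10^-3 m⁴; J_BC = π(0.408)⁴/32 = 2.72×10^-3 m⁴; J_CD = π(0.123)⁴/32 = 2.25×10^-5 m⁴.
θ = (T/G)·Σ L_i/J_i = (128000/43.7×10⁹)·(6.63/2.49×10^-3 + 7.59/2.72×10^-3 + 0.672/2.25×10^-5) = 0.1036 rad.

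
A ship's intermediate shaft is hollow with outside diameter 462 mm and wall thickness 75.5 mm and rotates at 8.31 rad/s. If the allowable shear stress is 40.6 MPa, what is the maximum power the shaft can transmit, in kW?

J = π(d_o⁴ − d_i⁴)/32 = π(0.462⁴ − 0.311⁴)/32 = 3.554×10^-3 m⁴.
T_max = τ_allow·J/r = 4.06×10^7 × 3.554×10^-3 / 0.231 = 624700 N·m.
ω = 8.31 rad/s, so P_max = T_max·ω = 5.191×10^6 W.

5190 kW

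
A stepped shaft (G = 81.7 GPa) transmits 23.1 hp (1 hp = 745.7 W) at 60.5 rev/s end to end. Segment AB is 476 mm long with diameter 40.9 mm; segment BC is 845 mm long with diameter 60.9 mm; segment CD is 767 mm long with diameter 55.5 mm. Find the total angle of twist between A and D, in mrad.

1.76 mrad

ω = 2π·60.5 = 380.1 rad/s, so T = P/ω = 23.1×745.7 / 380.1 = 45.31 N·m.
J_AB = π(0.0409)⁴/32 = 2.75×10^-7 m⁴; J_BC = π(0.0609)⁴/32 = 1.35×10^-6 m⁴; J_CD = π(0.0555)⁴/32 = 9.31×10^-7 m⁴.
θ = (T/G)·Σ L_i/J_i = (45.31/81.7×10⁹)·(0.476/2.75×10^-7 + 0.845/1.35×10^-6 + 0.767/9.31×10^-7) = 1.765×10^-3 rad.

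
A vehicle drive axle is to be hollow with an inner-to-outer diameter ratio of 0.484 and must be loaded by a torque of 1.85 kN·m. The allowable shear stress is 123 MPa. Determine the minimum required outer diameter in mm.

For a hollow shaft with d_i/d_o = 0.484: τ_max = 16T/(π d_o³ (1−k⁴)), so d_o = [16T/(π τ_allow (1−k⁴))]^(1/3) = [16·1850/(π·1.23×10^8·0.9451)]^(1/3) = 0.04328 m.

43.3 mm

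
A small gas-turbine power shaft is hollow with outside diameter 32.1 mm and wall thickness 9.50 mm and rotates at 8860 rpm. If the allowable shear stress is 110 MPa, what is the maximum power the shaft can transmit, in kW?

644 kW

J = π(d_o⁴ − d_i⁴)/32 = π(0.0321⁴ − 0.0131⁴)/32 = 1.013×10^-7 m⁴.
T_max = τ_allow·J/r = 1.10×10^8 × 1.013×10^-7 / 0.0161 = 694.6 N·m.
ω = 2π·8860/60 = 927.8 rad/s, so P_max = T_max·ω = 6.444×10^5 W.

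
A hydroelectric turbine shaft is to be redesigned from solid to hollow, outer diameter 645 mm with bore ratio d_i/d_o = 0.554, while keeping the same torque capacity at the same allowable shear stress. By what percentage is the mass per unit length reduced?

26.0 %

Equal τ_max and T ⇒ the solid shaft needs d_s³ = d_o³(1−k⁴), so d_s = 645·(1−0.554⁴)^(1/3) = 624.1 mm.
Area ratio A_h/A_s = d_o²(1−k²)/d_s² = (1−k²)/(1−k⁴)^(2/3) = 0.7403.
Mass saving = 1 − 0.7403 = 26.0 %.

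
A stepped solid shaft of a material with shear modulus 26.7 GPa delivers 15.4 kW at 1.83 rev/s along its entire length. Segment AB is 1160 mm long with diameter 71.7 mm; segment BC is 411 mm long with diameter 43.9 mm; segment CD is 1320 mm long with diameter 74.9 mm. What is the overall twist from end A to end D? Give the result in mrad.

100 mrad

ω = 2π·1.83 = 11.50 rad/s, so T = P/ω = 15.4×10³ / 11.50 = 1339 N·m.
J_AB = π(0.0717)⁴/32 = 2.59×10^-6 m⁴; J_BC = π(0.0439)⁴/32 = 3.65×10^-7 m⁴; J_CD = π(0.0749)⁴/32 = 3.09×10^-6 m⁴.
θ = (T/G)·Σ L_i/J_i = (1339/26.7×10⁹)·(1.16/2.59×10^-6 + 0.411/3.65×10^-7 + 1.32/3.09×10^-6) = 0.1004 rad.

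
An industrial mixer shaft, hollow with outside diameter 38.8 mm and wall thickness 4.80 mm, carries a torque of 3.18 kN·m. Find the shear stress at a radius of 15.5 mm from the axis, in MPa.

326 MPa

J = π(d_o⁴ − d_i⁴)/32 = π(0.0388⁴ − 0.0292⁴)/32 = 1.511×10^-7 m⁴.
Shear stress varies linearly with radius: τ = T·r/J = 3180 × 0.0155 / 1.511×10^-7 = 3.262×10^8 Pa.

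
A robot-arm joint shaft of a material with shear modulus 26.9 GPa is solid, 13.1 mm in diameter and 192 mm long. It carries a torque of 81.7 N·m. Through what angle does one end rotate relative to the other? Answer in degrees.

11.6°

J = πd⁴/32 = π(0.0131)⁴/32 = 2.891×10^-9 m⁴.
θ = T·L/(G·J) = 81.70 × 0.192 / (26.9×10⁹ × 2.891×10^-9) = 0.2017 rad.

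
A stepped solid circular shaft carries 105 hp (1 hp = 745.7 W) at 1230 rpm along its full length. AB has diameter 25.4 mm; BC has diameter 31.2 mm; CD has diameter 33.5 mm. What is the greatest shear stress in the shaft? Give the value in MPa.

189 MPa

ω = 2π·1230/60 = 128.8 rad/s, so T = P/ω = 105×745.7 / 128.8 = 607.9 N·m.
Under the same torque, τ_max = 16T/(πd³) is largest where d is smallest — segment AB (d = 25.4 mm).
τ_max = 16·607.9/(π·(0.0254)³) = 1.889×10^8 Pa.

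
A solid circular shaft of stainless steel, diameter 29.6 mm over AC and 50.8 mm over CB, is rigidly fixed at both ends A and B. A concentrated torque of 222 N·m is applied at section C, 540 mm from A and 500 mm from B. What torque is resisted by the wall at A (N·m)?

21.4 N·m

Compatibility: T_A·a/J_AC = T_B·b/J_CB with T_A + T_B = T₀.
J_AC = 7.54×10^-8 m⁴, J_CB = 6.54×10^-7 m⁴, so T_A = T₀·(J_AC/a)/((J_AC/a)+(J_CB/b)) = 21.41 N·m, T_B = 200.6 N·m.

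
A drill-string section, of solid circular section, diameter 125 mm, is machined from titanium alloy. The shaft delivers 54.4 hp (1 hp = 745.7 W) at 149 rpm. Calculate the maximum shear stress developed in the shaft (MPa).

ω = 2π·149/60 = 15.60 rad/s, so T = P/ω = 54.4×745.7 / 15.60 = 2600 N·m.
J = πd⁴/32 = π(0.125)⁴/32 = 2.397×10^-5 m⁴.
τ_max = T·r/J = 2600 × 0.0625 / 2.397×10^-5 = 6.779×10^6 Pa.

6.78 MPa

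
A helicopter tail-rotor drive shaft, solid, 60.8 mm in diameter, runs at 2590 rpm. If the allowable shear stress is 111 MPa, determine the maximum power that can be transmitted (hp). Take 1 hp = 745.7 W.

J = πd⁴/32 = π(0.0608)⁴/32 = 1.342×10^-6 m⁴.
T_max = τ_allow·J/r = 1.11×10^8 × 1.342×10^-6 / 0.0304 = 4899 N·m.
ω = 2π·2590/60 = 271.2 rad/s, so P_max = T_max·ω = 1.329×10^6 W.

1780 hp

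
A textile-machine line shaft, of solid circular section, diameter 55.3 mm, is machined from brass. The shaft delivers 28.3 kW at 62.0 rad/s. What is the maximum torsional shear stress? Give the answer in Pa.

1.37e7 Pa

ω = 62.0 rad/s, so T = P/ω = 28.3×10³ / 62.00 = 456.5 N·m.
J = πd⁴/32 = π(0.0553)⁴/32 = 9.181×10^-7 m⁴.
τ_max = T·r/J = 456.5 × 0.0276 / 9.181×10^-7 = 1.375×10^7 Pa.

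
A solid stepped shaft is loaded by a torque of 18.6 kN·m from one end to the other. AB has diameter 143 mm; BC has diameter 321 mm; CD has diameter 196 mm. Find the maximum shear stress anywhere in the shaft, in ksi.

Under the same torque, τ_max = 16T/(πd³) is largest where d is smallest — segment AB (d = 143 mm).
τ_max = 16·18600/(π·(0.143)³) = 3.239×10^7 Pa.

4.70 ksi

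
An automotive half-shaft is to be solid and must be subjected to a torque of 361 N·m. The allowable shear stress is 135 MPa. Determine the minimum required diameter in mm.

For a solid shaft τ_max = 16T/(πd³), so d = (16T/(π τ_allow))^(1/3) = (16·361.0/(π·1.35×10^8))^(1/3) = 0.02388 m.

23.9 mm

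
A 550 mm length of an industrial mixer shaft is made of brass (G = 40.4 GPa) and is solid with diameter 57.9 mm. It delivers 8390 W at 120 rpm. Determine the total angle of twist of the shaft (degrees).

0.472°

ω = 2π·120/60 = 12.57 rad/s, so T = P/ω = 8390 / 12.57 = 667.7 N·m.
J = πd⁴/32 = π(0.0579)⁴/32 = 1.103×10^-6 m⁴.
θ = T·L/(G·J) = 667.7 × 0.550 / (40.4×10⁹ × 1.103×10^-6) = 8.238×10^-3 rad.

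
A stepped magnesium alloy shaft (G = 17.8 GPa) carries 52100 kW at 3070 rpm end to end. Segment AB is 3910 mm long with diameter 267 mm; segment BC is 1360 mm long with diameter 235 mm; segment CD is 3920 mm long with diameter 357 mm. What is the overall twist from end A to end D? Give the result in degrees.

ω = 2π·3070/60 = 321.5 rad/s, so T = P/ω = 52100×10³ / 321.5 = 162100 N·m.
J_AB = π(0.267)⁴/32 = 4.99×10^-4 m⁴; J_BC = π(0.235)⁴/32 = 2.99×10^-4 m⁴; J_CD = π(0.357)⁴/32 = 1.59×10^-3 m⁴.
θ = (T/G)·Σ L_i/J_i = (162100/17.8×10⁹)·(3.91/4.99×10^-4 + 1.36/2.99×10^-4 + 3.92/1.59×10^-3) = 0.1351 rad.

7.74°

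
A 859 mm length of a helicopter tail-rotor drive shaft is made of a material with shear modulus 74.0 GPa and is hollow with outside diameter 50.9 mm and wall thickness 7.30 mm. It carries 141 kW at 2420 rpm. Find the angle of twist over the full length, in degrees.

ω = 2π·2420/60 = 253.4 rad/s, so T = P/ω = 141×10³ / 253.4 = 556.4 N·m.
J = π(d_o⁴ − d_i⁴)/32 = π(0.0509⁴ − 0.0363⁴)/32 = 4.885×10^-7 m⁴.
θ = T·L/(G·J) = 556.4 × 0.859 / (74.0×10⁹ × 4.885×10^-7) = 0.01322 rad.

0.757°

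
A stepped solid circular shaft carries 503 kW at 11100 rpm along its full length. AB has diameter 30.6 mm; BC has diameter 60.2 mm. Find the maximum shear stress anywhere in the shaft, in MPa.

ω = 2π·11100/60 = 1162 rad/s, so T = P/ω = 503×10³ / 1162 = 432.7 N·m.
Under the same torque, τ_max = 16T/(πd³) is largest where d is smallest — segment AB (d = 30.6 mm).
τ_max = 16·432.7/(π·(0.0306)³) = 7.692×10^7 Pa.

76.9 MPa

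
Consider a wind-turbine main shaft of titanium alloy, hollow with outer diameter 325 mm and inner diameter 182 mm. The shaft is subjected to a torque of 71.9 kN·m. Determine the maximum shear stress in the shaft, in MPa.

11.8 MPa

J = π(d_o⁴ − d_i⁴)/32 = π(0.325⁴ − 0.182⁴)/32 = 9.876×10^-4 m⁴.
τ_max = T·r/J = 71900 × 0.163 / 9.876×10^-4 = 1.183×10^7 Pa.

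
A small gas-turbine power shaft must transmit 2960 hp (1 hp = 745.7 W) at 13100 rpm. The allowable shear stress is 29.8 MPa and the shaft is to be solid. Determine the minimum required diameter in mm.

65.0 mm

ω = 2π·13100/60 = 1372 rad/s, so T = P/ω = 2960×745.7 / 1372 = 1609 N·m.
For a solid shaft τ_max = 16T/(πd³), so d = (16T/(π τ_allow))^(1/3) = (16·1609/(π·2.98×10^7))^(1/3) = 0.06503 m.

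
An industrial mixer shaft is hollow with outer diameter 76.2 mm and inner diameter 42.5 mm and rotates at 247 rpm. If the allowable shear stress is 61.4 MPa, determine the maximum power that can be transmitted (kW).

J = π(d_o⁴ − d_i⁴)/32 = π(0.0762⁴ − 0.0425⁴)/32 = 2.990×10^-6 m⁴.
T_max = τ_allow·J/r = 6.14×10^7 × 2.990×10^-6 / 0.0381 = 4818 N·m.
ω = 2π·247/60 = 25.87 rad/s, so P_max = T_max·ω = 1.246×10^5 W.

125 kW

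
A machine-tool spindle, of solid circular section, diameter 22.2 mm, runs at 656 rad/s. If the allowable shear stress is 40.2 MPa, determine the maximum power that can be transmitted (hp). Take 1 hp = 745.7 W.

J = πd⁴/32 = π(0.0222)⁴/32 = 2.385×10^-8 m⁴.
T_max = τ_allow·J/r = 4.02×10^7 × 2.385×10^-8 / 0.0111 = 86.36 N·m.
ω = 656 rad/s, so P_max = T_max·ω = 5.665×10^4 W.

76.0 hp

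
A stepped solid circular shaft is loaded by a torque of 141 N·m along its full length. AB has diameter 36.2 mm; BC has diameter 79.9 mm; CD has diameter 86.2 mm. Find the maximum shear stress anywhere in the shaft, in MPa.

Under the same torque, τ_max = 16T/(πd³) is largest where d is smallest — segment AB (d = 36.2 mm).
τ_max = 16·141.0/(π·(0.0362)³) = 1.514×10^7 Pa.

15.1 MPa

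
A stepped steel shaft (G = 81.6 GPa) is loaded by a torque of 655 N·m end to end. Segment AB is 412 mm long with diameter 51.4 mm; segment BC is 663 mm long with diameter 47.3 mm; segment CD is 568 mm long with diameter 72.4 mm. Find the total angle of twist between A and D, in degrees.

J_AB = π(0.0514)⁴/32 = 6.85×10^-7 m⁴; J_BC = π(0.0473)⁴/32 = 4.91×10^-7 m⁴; J_CD = π(0.0724)⁴/32 = 2.70×10^-6 m⁴.
θ = (T/G)·Σ L_i/J_i = (655.0/81.6×10⁹)·(0.412/6.85×10^-7 + 0.663/4.91×10^-7 + 0.568/2.70×10^-6) = 0.01735 rad.

0.994°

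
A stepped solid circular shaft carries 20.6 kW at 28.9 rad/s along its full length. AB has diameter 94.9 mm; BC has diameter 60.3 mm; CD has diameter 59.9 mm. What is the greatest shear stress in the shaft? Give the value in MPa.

ω = 28.9 rad/s, so T = P/ω = 20.6×10³ / 28.90 = 712.8 N·m.
Under the same torque, τ_max = 16T/(πd³) is largest where d is smallest — segment CD (d = 59.9 mm).
τ_max = 16·712.8/(π·(0.0599)³) = 1.689×10^7 Pa.

16.9 MPa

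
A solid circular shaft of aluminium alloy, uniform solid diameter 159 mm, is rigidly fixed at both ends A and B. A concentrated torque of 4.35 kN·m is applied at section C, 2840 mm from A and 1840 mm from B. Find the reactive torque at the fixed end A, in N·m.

1710 N·m

With uniform GJ and both ends fixed, compatibility θ_AC = θ_CB gives T_A·a = T_B·b, together with T_A + T_B = T₀.
T_A = T₀·b/(a+b) = 4350·1840/4680 = 1710 N·m; T_B = 2640 N·m.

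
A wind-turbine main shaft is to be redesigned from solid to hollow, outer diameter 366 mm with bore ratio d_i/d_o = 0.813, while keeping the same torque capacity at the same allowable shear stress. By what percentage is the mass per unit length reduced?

50.3 %

Equal τ_max and T ⇒ the solid shaft needs d_s³ = d_o³(1−k⁴), so d_s = 366·(1−0.813⁴)^(1/3) = 302.2 mm.
Area ratio A_h/A_s = d_o²(1−k²)/d_s² = (1−k²)/(1−k⁴)^(2/3) = 0.4972.
Mass saving = 1 − 0.4972 = 50.3 %.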